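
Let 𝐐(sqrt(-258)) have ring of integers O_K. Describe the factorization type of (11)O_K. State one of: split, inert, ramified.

-258 mod 4 = 2, hence disc K = 4·(-258) = -1032 and O_K = ℤ[√-258].
Since gcd(11, -1032) = 1 the prime 11 does not ramify.
Euler's criterion: (-258)^5 mod 11 = 10. Thus (-258|11) = -1.
(-258/11) = -1, so 11 is inert.

inert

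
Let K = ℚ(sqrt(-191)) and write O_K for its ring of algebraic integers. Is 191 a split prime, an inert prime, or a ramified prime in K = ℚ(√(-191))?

191 is ramified

Since -191 ≡ 1 mod 4, the ring of integers is ℤ[(1+√-191)/2] with discriminant -191.
Ramification test: 191 | -191. The prime 191 ramifies in K.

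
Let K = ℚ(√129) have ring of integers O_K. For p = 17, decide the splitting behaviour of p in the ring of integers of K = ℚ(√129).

Since 129 ≡ 1 mod 4, the ring of integers is ℤ[(1+√129)/2] with discriminant 129.
17 ∤ 129, so 17 is unramified.
Euler's criterion: 129^8 mod 17 = 16. Thus (129|17) = -1.
d is a non-residue mod p, hence 17 remains inert in O_K.

inert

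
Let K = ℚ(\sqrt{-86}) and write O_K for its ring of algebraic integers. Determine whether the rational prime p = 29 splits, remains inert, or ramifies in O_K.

split — (29) = 𝔭₁𝔭₂ with 𝔭₁ ≠ 𝔭₂

d = -86 ≡ 2 (mod 4), so O_K = ℤ[√-86] and disc(K) = 4d = -344.
disc(K) = -344 is not divisible by 29; 29 is unramified.
Euler's criterion: (-86)^14 mod 29 = 1. Thus (-86|29) = 1.
Legendre symbol 1 ⇒ 29 is split.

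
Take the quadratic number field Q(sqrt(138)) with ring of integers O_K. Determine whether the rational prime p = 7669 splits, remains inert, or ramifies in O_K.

p splits

138 mod 4 = 2, hence disc K = 4·138 = 552 and O_K = ℤ[√138].
7669 ∤ 552, so 7669 is unramified.
(138/7669) = 138^3834 mod 7669 = 1, giving Legendre symbol 1.
Legendre symbol 1 ⇒ 7669 is split.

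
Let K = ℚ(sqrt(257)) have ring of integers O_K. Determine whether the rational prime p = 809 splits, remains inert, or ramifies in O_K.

p is inert

Since 257 ≡ 1 mod 4, the ring of integers is ℤ[(1+√257)/2] with discriminant 257.
809 ∤ 257, so 809 is unramified.
Compute (257/809) via Euler: 257^((809-1)/2) mod 809 = 808, so (257/809) = -1.
d is a non-residue mod p, hence 809 remains inert in O_K.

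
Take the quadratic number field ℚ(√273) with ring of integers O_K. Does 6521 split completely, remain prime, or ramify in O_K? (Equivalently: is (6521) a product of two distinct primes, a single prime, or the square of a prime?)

Since 273 ≡ 1 mod 4, the ring of integers is ℤ[(1+√273)/2] with discriminant 273.
disc(K) = 273 is not divisible by 6521; 6521 is unramified.
(273/6521) = 273^3260 mod 6521 = 1, giving Legendre symbol 1.
(273/6521) = 1, so 6521 splits.

6521 splits in O_K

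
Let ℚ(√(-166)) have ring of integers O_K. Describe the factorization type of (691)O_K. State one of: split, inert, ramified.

p is inert

Since -166 ≢ 1 mod 4, the ring of integers is ℤ[√-166] with discriminant 4·(-166) = -664.
691 ∤ -664, so 691 is unramified.
Euler's criterion: (-166)^345 mod 691 = 690. Thus (-166|691) = -1.
(-166/691) = -1, so 691 is inert.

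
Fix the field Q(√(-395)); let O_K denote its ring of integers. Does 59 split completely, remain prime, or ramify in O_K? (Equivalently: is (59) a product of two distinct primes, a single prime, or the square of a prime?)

p is inert

d = -395 ≡ 1 (mod 4), so O_K = ℤ[(1+√-395)/2] and disc(K) = d = -395.
disc(K) = -395 is not divisible by 59; 59 is unramified.
Legendre symbol by Euler's criterion: (-395/59) ≡ (-395)^29 ≡ 58 (mod 59), i.e. (-395/59) = -1.
Legendre symbol -1 ⇒ 59 is inert.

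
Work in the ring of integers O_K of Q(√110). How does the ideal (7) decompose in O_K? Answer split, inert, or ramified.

110 mod 4 = 2, hence disc K = 4·110 = 440 and O_K = ℤ[√110].
Since gcd(7, 440) = 1 the prime 7 does not ramify.
Euler's criterion: 110^3 mod 7 = 6. Thus (110|7) = -1.
d is a non-residue mod p, hence 7 remains inert in O_K.

7 remains inert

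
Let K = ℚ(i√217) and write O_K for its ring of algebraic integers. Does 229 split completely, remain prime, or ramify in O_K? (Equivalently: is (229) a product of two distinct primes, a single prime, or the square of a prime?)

split

-217 mod 4 = 3, hence disc K = 4·(-217) = -868 and O_K = ℤ[√-217].
229 ∤ -868, so 229 is unramified.
Compute (-217/229) via Euler: 12^((229-1)/2) mod 229 = 1, so (-217/229) = 1.
d is a quadratic residue mod p, hence 229 splits in O_K.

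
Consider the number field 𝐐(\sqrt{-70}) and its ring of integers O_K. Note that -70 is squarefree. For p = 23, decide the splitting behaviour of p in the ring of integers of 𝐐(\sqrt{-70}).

inert

Since -70 ≢ 1 mod 4, the ring of integers is ℤ[√-70] with discriminant 4·(-70) = -280.
23 ∤ -280, so 23 is unramified.
Compute (-70/23) via Euler: 22^((23-1)/2) mod 23 = 22, so (-70/23) = -1.
d is a non-residue mod p, hence 23 remains inert in O_K.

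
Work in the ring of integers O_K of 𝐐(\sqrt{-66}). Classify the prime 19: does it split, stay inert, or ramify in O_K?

d = -66 ≡ 2 (mod 4), so O_K = ℤ[√-66] and disc(K) = 4d = -264.
19 ∤ -264, so 19 is unramified.
(-66/19) = 10^9 mod 19 = 18, giving Legendre symbol -1.
d is a non-residue mod p, hence 19 remains inert in O_K.

inert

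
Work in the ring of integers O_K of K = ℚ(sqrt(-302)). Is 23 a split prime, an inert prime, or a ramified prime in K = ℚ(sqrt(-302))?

remains prime (inert)

-302 mod 4 = 2, hence disc K = 4·(-302) = -1208 and O_K = ℤ[√-302].
23 ∤ -1208, so 23 is unramified.
Legendre symbol by Euler's criterion: (-302/23) ≡ (-302)^11 ≡ 22 (mod 23), i.e. (-302/23) = -1.
d is a non-residue mod p, hence 23 remains inert in O_K.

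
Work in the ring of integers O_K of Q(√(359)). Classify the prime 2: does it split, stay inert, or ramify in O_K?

Since 359 ≢ 1 mod 4, the ring of integers is ℤ[√359] with discriminant 4·359 = 1436.
2 divides disc(K) = 1436, so 2 ramifies.

p ramifies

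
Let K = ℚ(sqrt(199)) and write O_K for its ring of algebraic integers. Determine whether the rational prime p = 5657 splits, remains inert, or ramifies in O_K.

inert — (5657) stays prime in O_K

Since 199 ≢ 1 mod 4, the ring of integers is ℤ[√199] with discriminant 4·199 = 796.
disc(K) = 796 is not divisible by 5657; 5657 is unramified.
Compute (199/5657) via Euler: 199^((5657-1)/2) mod 5657 = 5656, so (199/5657) = -1.
d is a non-residue mod p, hence 5657 remains inert in O_K.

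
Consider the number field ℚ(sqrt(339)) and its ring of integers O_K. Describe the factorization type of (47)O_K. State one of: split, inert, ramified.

339 mod 4 = 3, hence disc K = 4·339 = 1356 and O_K = ℤ[√339].
disc(K) = 1356 is not divisible by 47; 47 is unramified.
Euler's criterion: 339^23 mod 47 = 46. Thus (339|47) = -1.
Legendre symbol -1 ⇒ 47 is inert.

remains prime (inert)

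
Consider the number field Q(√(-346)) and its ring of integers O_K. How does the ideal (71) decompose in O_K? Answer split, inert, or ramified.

split — (71) = 𝔭₁𝔭₂ with 𝔭₁ ≠ 𝔭₂

Since -346 ≢ 1 mod 4, the ring of integers is ℤ[√-346] with discriminant 4·(-346) = -1384.
Since gcd(71, -1384) = 1 the prime 71 does not ramify.
(-346/71) = 9^35 mod 71 = 1, giving Legendre symbol 1.
Legendre symbol 1 ⇒ 71 is split.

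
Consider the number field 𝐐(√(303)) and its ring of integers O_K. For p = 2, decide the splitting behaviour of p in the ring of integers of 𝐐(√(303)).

p ramifies

303 mod 4 = 3, hence disc K = 4·303 = 1212 and O_K = ℤ[√303].
2 divides disc(K) = 1212, so 2 ramifies.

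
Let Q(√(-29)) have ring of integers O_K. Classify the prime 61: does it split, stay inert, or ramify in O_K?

d = -29 ≡ 3 (mod 4), so O_K = ℤ[√-29] and disc(K) = 4d = -116.
disc(K) = -116 is not divisible by 61; 61 is unramified.
(-29/61) = 32^30 mod 61 = 60, giving Legendre symbol -1.
d is a non-residue mod p, hence 61 remains inert in O_K.

remains prime (inert)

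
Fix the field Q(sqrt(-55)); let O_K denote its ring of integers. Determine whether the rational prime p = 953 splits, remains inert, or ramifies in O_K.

splits completely

Since -55 ≡ 1 mod 4, the ring of integers is ℤ[(1+√-55)/2] with discriminant -55.
953 ∤ -55, so 953 is unramified.
Legendre symbol by Euler's criterion: (-55/953) ≡ (-55)^476 ≡ 1 (mod 953), i.e. (-55/953) = 1.
(-55/953) = 1, so 953 splits.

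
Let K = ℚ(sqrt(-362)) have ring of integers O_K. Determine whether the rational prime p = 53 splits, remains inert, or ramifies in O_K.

d = -362 ≡ 2 (mod 4), so O_K = ℤ[√-362] and disc(K) = 4d = -1448.
53 ∤ -1448, so 53 is unramified.
Compute (-362/53) via Euler: 9^((53-1)/2) mod 53 = 1, so (-362/53) = 1.
Legendre symbol 1 ⇒ 53 is split.

53 splits in O_K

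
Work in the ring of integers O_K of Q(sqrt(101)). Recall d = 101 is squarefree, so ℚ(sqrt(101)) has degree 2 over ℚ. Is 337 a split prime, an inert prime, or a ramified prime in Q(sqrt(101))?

d = 101 ≡ 1 (mod 4), so O_K = ℤ[(1+√101)/2] and disc(K) = d = 101.
Since gcd(337, 101) = 1 the prime 337 does not ramify.
Legendre symbol by Euler's criterion: (101/337) ≡ 101^168 ≡ 336 (mod 337), i.e. (101/337) = -1.
(101/337) = -1, so 337 is inert.

remains prime (inert)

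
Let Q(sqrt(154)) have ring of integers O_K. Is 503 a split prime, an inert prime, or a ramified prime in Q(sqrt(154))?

d = 154 ≡ 2 (mod 4), so O_K = ℤ[√154] and disc(K) = 4d = 616.
503 ∤ 616, so 503 is unramified.
Compute (154/503) via Euler: 154^((503-1)/2) mod 503 = 1, so (154/503) = 1.
Legendre symbol 1 ⇒ 503 is split.

split — (503) = 𝔭₁𝔭₂ with 𝔭₁ ≠ 𝔭₂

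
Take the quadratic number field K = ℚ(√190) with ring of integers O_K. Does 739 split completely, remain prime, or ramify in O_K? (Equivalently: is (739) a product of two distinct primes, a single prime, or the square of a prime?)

split

Since 190 ≢ 1 mod 4, the ring of integers is ℤ[√190] with discriminant 4·190 = 760.
Since gcd(739, 760) = 1 the prime 739 does not ramify.
Euler's criterion: 190^369 mod 739 = 1. Thus (190|739) = 1.
Legendre symbol 1 ⇒ 739 is split.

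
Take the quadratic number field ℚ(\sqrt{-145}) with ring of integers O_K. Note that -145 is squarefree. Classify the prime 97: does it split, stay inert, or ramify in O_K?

d = -145 ≡ 3 (mod 4), so O_K = ℤ[√-145] and disc(K) = 4d = -580.
Since gcd(97, -580) = 1 the prime 97 does not ramify.
Legendre symbol by Euler's criterion: (-145/97) ≡ (-145)^48 ≡ 1 (mod 97), i.e. (-145/97) = 1.
d is a quadratic residue mod p, hence 97 splits in O_K.

split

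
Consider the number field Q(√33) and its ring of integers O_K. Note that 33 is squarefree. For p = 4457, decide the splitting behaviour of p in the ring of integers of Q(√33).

Since 33 ≡ 1 mod 4, the ring of integers is ℤ[(1+√33)/2] with discriminant 33.
Since gcd(4457, 33) = 1 the prime 4457 does not ramify.
Compute (33/4457) via Euler: 33^((4457-1)/2) mod 4457 = 1, so (33/4457) = 1.
d is a quadratic residue mod p, hence 4457 splits in O_K.

split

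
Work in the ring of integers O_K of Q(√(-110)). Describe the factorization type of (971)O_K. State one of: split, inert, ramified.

d = -110 ≡ 2 (mod 4), so O_K = ℤ[√-110] and disc(K) = 4d = -440.
disc(K) = -440 is not divisible by 971; 971 is unramified.
Legendre symbol by Euler's criterion: (-110/971) ≡ (-110)^485 ≡ 970 (mod 971), i.e. (-110/971) = -1.
(-110/971) = -1, so 971 is inert.

971 remains inert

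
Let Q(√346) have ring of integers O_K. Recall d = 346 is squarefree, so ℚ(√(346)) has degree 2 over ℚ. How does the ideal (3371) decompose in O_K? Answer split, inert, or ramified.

346 mod 4 = 2, hence disc K = 4·346 = 1384 and O_K = ℤ[√346].
disc(K) = 1384 is not divisible by 3371; 3371 is unramified.
Euler's criterion: 346^1685 mod 3371 = 3370. Thus (346|3371) = -1.
d is a non-residue mod p, hence 3371 remains inert in O_K.

3371 remains inert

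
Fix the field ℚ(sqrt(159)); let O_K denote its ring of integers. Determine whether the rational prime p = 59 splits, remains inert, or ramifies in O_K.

Since 159 ≢ 1 mod 4, the ring of integers is ℤ[√159] with discriminant 4·159 = 636.
59 ∤ 636, so 59 is unramified.
Legendre symbol by Euler's criterion: (159/59) ≡ 159^29 ≡ 1 (mod 59), i.e. (159/59) = 1.
Legendre symbol 1 ⇒ 59 is split.

splits completely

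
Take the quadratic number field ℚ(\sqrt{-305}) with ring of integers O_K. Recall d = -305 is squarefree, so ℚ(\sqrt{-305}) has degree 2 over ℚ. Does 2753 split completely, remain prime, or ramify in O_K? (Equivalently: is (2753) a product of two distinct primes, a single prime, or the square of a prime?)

d = -305 ≡ 3 (mod 4), so O_K = ℤ[√-305] and disc(K) = 4d = -1220.
Since gcd(2753, -1220) = 1 the prime 2753 does not ramify.
(-305/2753) = 2448^1376 mod 2753 = 1, giving Legendre symbol 1.
Legendre symbol 1 ⇒ 2753 is split.

splits completely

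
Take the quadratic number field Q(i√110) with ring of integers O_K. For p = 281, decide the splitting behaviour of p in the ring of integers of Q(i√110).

-110 mod 4 = 2, hence disc K = 4·(-110) = -440 and O_K = ℤ[√-110].
281 ∤ -440, so 281 is unramified.
Euler's criterion: (-110)^140 mod 281 = 280. Thus (-110|281) = -1.
Legendre symbol -1 ⇒ 281 is inert.

inert — (281) stays prime in O_K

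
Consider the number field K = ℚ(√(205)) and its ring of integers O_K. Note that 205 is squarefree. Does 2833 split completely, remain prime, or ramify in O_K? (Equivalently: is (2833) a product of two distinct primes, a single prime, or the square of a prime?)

p is inert

Since 205 ≡ 1 mod 4, the ring of integers is ℤ[(1+√205)/2] with discriminant 205.
Since gcd(2833, 205) = 1 the prime 2833 does not ramify.
Compute (205/2833) via Euler: 205^((2833-1)/2) mod 2833 = 2832, so (205/2833) = -1.
Legendre symbol -1 ⇒ 2833 is inert.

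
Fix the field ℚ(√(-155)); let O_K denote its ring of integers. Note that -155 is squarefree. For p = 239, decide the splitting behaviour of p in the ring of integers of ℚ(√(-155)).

Since -155 ≡ 1 mod 4, the ring of integers is ℤ[(1+√-155)/2] with discriminant -155.
disc(K) = -155 is not divisible by 239; 239 is unramified.
(-155/239) = 84^119 mod 239 = 238, giving Legendre symbol -1.
d is a non-residue mod p, hence 239 remains inert in O_K.

remains prime (inert)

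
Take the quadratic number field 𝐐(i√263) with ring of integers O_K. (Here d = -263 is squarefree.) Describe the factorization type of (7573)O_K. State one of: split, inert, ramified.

7573 remains inert

Since -263 ≡ 1 mod 4, the ring of integers is ℤ[(1+√-263)/2] with discriminant -263.
7573 ∤ -263, so 7573 is unramified.
Compute (-263/7573) via Euler: 7310^((7573-1)/2) mod 7573 = 7572, so (-263/7573) = -1.
Legendre symbol -1 ⇒ 7573 is inert.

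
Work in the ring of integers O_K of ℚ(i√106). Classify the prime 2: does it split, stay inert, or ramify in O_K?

Since -106 ≢ 1 mod 4, the ring of integers is ℤ[√-106] with discriminant 4·(-106) = -424.
Ramification test: 2 | -424. The prime 2 ramifies in K.

2 is ramified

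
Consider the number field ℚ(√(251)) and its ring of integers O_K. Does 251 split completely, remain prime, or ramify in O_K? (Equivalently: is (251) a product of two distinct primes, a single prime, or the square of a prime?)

d = 251 ≡ 3 (mod 4), so O_K = ℤ[√251] and disc(K) = 4d = 1004.
disc(K) = 1004 = 251·4, so p = 251 is ramified.

ramified — (251) = 𝔭²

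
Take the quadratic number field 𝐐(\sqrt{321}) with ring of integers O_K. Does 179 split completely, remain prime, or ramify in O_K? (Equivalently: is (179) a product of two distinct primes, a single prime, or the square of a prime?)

split

321 mod 4 = 1, hence disc K = 321 and O_K = ℤ[(1+√321)/2].
disc(K) = 321 is not divisible by 179; 179 is unramified.
Legendre symbol by Euler's criterion: (321/179) ≡ 321^89 ≡ 1 (mod 179), i.e. (321/179) = 1.
(321/179) = 1, so 179 splits.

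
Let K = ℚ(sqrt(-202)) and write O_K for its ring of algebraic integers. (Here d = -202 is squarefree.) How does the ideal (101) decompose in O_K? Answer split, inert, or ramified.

d = -202 ≡ 2 (mod 4), so O_K = ℤ[√-202] and disc(K) = 4d = -808.
101 divides disc(K) = -808, so 101 ramifies.

ramified — (101) = 𝔭²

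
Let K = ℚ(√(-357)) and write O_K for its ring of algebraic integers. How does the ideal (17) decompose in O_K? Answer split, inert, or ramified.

p ramifies

d = -357 ≡ 3 (mod 4), so O_K = ℤ[√-357] and disc(K) = 4d = -1428.
Ramification test: 17 | -1428. The prime 17 ramifies in K.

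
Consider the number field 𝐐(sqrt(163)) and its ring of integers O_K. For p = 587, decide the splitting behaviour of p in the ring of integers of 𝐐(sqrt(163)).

Since 163 ≢ 1 mod 4, the ring of integers is ℤ[√163] with discriminant 4·163 = 652.
disc(K) = 652 is not divisible by 587; 587 is unramified.
Euler's criterion: 163^293 mod 587 = 1. Thus (163|587) = 1.
d is a quadratic residue mod p, hence 587 splits in O_K.

split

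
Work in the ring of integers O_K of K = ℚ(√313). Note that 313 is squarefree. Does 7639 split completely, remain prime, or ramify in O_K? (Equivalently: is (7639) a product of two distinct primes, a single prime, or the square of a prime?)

d = 313 ≡ 1 (mod 4), so O_K = ℤ[(1+√313)/2] and disc(K) = d = 313.
7639 ∤ 313, so 7639 is unramified.
Legendre symbol by Euler's criterion: (313/7639) ≡ 313^3819 ≡ 7638 (mod 7639), i.e. (313/7639) = -1.
(313/7639) = -1, so 7639 is inert.

7639 remains inert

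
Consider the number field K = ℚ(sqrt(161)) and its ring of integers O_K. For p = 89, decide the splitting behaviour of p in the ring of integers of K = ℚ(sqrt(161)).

d = 161 ≡ 1 (mod 4), so O_K = ℤ[(1+√161)/2] and disc(K) = d = 161.
89 ∤ 161, so 89 is unramified.
(161/89) = 72^44 mod 89 = 1, giving Legendre symbol 1.
d is a quadratic residue mod p, hence 89 splits in O_K.

splits completely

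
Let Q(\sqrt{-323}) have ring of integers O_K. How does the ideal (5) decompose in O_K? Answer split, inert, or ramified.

Since -323 ≡ 1 mod 4, the ring of integers is ℤ[(1+√-323)/2] with discriminant -323.
5 ∤ -323, so 5 is unramified.
Euler's criterion: (-323)^2 mod 5 = 4. Thus (-323|5) = -1.
d is a non-residue mod p, hence 5 remains inert in O_K.

remains prime (inert)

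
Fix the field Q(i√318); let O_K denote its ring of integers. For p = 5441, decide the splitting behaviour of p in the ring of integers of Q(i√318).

5441 splits in O_K

Since -318 ≢ 1 mod 4, the ring of integers is ℤ[√-318] with discriminant 4·(-318) = -1272.
Since gcd(5441, -1272) = 1 the prime 5441 does not ramify.
Euler's criterion: (-318)^2720 mod 5441 = 1. Thus (-318|5441) = 1.
d is a quadratic residue mod p, hence 5441 splits in O_K.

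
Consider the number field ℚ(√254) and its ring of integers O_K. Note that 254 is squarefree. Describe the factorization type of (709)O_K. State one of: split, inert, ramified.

d = 254 ≡ 2 (mod 4), so O_K = ℤ[√254] and disc(K) = 4d = 1016.
709 ∤ 1016, so 709 is unramified.
Legendre symbol by Euler's criterion: (254/709) ≡ 254^354 ≡ 708 (mod 709), i.e. (254/709) = -1.
Legendre symbol -1 ⇒ 709 is inert.

p is inert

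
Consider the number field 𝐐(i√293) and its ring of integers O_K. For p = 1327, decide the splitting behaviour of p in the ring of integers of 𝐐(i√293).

p splits

d = -293 ≡ 3 (mod 4), so O_K = ℤ[√-293] and disc(K) = 4d = -1172.
1327 ∤ -1172, so 1327 is unramified.
Legendre symbol by Euler's criterion: (-293/1327) ≡ (-293)^663 ≡ 1 (mod 1327), i.e. (-293/1327) = 1.
d is a quadratic residue mod p, hence 1327 splits in O_K.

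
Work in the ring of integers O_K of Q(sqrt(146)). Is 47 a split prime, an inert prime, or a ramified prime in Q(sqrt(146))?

Since 146 ≢ 1 mod 4, the ring of integers is ℤ[√146] with discriminant 4·146 = 584.
Since gcd(47, 584) = 1 the prime 47 does not ramify.
Legendre symbol by Euler's criterion: (146/47) ≡ 146^23 ≡ 46 (mod 47), i.e. (146/47) = -1.
d is a non-residue mod p, hence 47 remains inert in O_K.

inert — (47) stays prime in O_K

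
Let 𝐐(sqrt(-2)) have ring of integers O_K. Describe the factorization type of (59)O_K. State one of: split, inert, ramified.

d = -2 ≡ 2 (mod 4), so O_K = ℤ[√-2] and disc(K) = 4d = -8.
disc(K) = -8 is not divisible by 59; 59 is unramified.
Compute (-2/59) via Euler: 57^((59-1)/2) mod 59 = 1, so (-2/59) = 1.
Legendre symbol 1 ⇒ 59 is split.

split — (59) = 𝔭₁𝔭₂ with 𝔭₁ ≠ 𝔭₂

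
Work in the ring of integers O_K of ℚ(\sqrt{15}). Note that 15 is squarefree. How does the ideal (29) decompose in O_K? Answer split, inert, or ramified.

inert — (29) stays prime in O_K

Since 15 ≢ 1 mod 4, the ring of integers is ℤ[√15] with discriminant 4·15 = 60.
Since gcd(29, 60) = 1 the prime 29 does not ramify.
(15/29) = 15^14 mod 29 = 28, giving Legendre symbol -1.
(15/29) = -1, so 29 is inert.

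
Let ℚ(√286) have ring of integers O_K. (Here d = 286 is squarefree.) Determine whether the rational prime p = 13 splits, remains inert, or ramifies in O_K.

d = 286 ≡ 2 (mod 4), so O_K = ℤ[√286] and disc(K) = 4d = 1144.
disc(K) = 1144 = 13·88, so p = 13 is ramified.

ramified — (13) = 𝔭²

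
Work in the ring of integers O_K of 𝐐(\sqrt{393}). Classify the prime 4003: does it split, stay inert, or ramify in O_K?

inert

393 mod 4 = 1, hence disc K = 393 and O_K = ℤ[(1+√393)/2].
Since gcd(4003, 393) = 1 the prime 4003 does not ramify.
Compute (393/4003) via Euler: 393^((4003-1)/2) mod 4003 = 4002, so (393/4003) = -1.
d is a non-residue mod p, hence 4003 remains inert in O_K.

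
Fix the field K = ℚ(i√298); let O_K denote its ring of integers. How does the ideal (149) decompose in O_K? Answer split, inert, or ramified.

-298 mod 4 = 2, hence disc K = 4·(-298) = -1192 and O_K = ℤ[√-298].
disc(K) = -1192 = 149·(-8), so p = 149 is ramified.

ramifies in O_K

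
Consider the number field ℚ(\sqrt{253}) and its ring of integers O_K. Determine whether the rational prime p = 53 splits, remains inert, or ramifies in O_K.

253 mod 4 = 1, hence disc K = 253 and O_K = ℤ[(1+√253)/2].
Since gcd(53, 253) = 1 the prime 53 does not ramify.
Compute (253/53) via Euler: 41^((53-1)/2) mod 53 = 52, so (253/53) = -1.
(253/53) = -1, so 53 is inert.

inert — (53) stays prime in O_K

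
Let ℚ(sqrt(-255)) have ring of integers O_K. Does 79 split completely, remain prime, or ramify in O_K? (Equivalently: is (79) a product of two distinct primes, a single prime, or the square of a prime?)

79 remains inert

-255 mod 4 = 1, hence disc K = -255 and O_K = ℤ[(1+√-255)/2].
79 ∤ -255, so 79 is unramified.
Legendre symbol by Euler's criterion: (-255/79) ≡ (-255)^39 ≡ 78 (mod 79), i.e. (-255/79) = -1.
Legendre symbol -1 ⇒ 79 is inert.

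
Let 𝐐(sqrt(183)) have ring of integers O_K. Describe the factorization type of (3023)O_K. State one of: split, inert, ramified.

splits completely

183 mod 4 = 3, hence disc K = 4·183 = 732 and O_K = ℤ[√183].
Since gcd(3023, 732) = 1 the prime 3023 does not ramify.
Euler's criterion: 183^1511 mod 3023 = 1. Thus (183|3023) = 1.
Legendre symbol 1 ⇒ 3023 is split.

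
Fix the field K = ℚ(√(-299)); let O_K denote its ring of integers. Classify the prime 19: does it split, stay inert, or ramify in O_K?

d = -299 ≡ 1 (mod 4), so O_K = ℤ[(1+√-299)/2] and disc(K) = d = -299.
disc(K) = -299 is not divisible by 19; 19 is unramified.
(-299/19) = 5^9 mod 19 = 1, giving Legendre symbol 1.
d is a quadratic residue mod p, hence 19 splits in O_K.

19 splits in O_K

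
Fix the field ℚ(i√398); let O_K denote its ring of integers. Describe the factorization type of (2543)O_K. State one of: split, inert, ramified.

Since -398 ≢ 1 mod 4, the ring of integers is ℤ[√-398] with discriminant 4·(-398) = -1592.
disc(K) = -1592 is not divisible by 2543; 2543 is unramified.
Euler's criterion: (-398)^1271 mod 2543 = 1. Thus (-398|2543) = 1.
d is a quadratic residue mod p, hence 2543 splits in O_K.

split — (2543) = 𝔭₁𝔭₂ with 𝔭₁ ≠ 𝔭₂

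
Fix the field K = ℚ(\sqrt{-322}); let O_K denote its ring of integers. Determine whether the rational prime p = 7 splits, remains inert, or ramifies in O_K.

-322 mod 4 = 2, hence disc K = 4·(-322) = -1288 and O_K = ℤ[√-322].
Ramification test: 7 | -1288. The prime 7 ramifies in K.

ramifies in O_K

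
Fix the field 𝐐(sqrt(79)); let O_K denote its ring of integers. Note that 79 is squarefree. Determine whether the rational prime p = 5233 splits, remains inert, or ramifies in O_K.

79 mod 4 = 3, hence disc K = 4·79 = 316 and O_K = ℤ[√79].
5233 ∤ 316, so 5233 is unramified.
(79/5233) = 79^2616 mod 5233 = 1, giving Legendre symbol 1.
d is a quadratic residue mod p, hence 5233 splits in O_K.

5233 splits in O_K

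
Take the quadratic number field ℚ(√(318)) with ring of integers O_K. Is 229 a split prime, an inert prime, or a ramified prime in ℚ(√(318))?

remains prime (inert)

Since 318 ≢ 1 mod 4, the ring of integers is ℤ[√318] with discriminant 4·318 = 1272.
Since gcd(229, 1272) = 1 the prime 229 does not ramify.
(318/229) = 89^114 mod 229 = 228, giving Legendre symbol -1.
Legendre symbol -1 ⇒ 229 is inert.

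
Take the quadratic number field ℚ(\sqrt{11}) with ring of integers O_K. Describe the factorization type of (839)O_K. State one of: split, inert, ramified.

Since 11 ≢ 1 mod 4, the ring of integers is ℤ[√11] with discriminant 4·11 = 44.
Since gcd(839, 44) = 1 the prime 839 does not ramify.
Euler's criterion: 11^419 mod 839 = 838. Thus (11|839) = -1.
d is a non-residue mod p, hence 839 remains inert in O_K.

839 remains inert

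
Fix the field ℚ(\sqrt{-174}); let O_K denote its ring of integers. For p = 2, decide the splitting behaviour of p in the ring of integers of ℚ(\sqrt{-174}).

ramified — (2) = 𝔭²

-174 mod 4 = 2, hence disc K = 4·(-174) = -696 and O_K = ℤ[√-174].
2 divides disc(K) = -696, so 2 ramifies.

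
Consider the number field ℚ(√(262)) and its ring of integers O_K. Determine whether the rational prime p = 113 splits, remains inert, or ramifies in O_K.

split — (113) = 𝔭₁𝔭₂ with 𝔭₁ ≠ 𝔭₂

262 mod 4 = 2, hence disc K = 4·262 = 1048 and O_K = ℤ[√262].
Since gcd(113, 1048) = 1 the prime 113 does not ramify.
Legendre symbol by Euler's criterion: (262/113) ≡ 262^56 ≡ 1 (mod 113), i.e. (262/113) = 1.
(262/113) = 1, so 113 splits.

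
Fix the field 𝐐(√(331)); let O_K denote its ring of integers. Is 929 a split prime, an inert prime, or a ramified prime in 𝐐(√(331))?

inert

Since 331 ≢ 1 mod 4, the ring of integers is ℤ[√331] with discriminant 4·331 = 1324.
929 ∤ 1324, so 929 is unramified.
Compute (331/929) via Euler: 331^((929-1)/2) mod 929 = 928, so (331/929) = -1.
Legendre symbol -1 ⇒ 929 is inert.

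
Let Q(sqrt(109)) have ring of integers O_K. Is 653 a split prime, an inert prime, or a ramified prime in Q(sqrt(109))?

p splits

Since 109 ≡ 1 mod 4, the ring of integers is ℤ[(1+√109)/2] with discriminant 109.
disc(K) = 109 is not divisible by 653; 653 is unramified.
Legendre symbol by Euler's criterion: (109/653) ≡ 109^326 ≡ 1 (mod 653), i.e. (109/653) = 1.
d is a quadratic residue mod p, hence 653 splits in O_K.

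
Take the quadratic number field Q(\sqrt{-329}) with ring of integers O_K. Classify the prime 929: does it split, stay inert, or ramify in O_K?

remains prime (inert)

Since -329 ≢ 1 mod 4, the ring of integers is ℤ[√-329] with discriminant 4·(-329) = -1316.
Since gcd(929, -1316) = 1 the prime 929 does not ramify.
Compute (-329/929) via Euler: 600^((929-1)/2) mod 929 = 928, so (-329/929) = -1.
(-329/929) = -1, so 929 is inert.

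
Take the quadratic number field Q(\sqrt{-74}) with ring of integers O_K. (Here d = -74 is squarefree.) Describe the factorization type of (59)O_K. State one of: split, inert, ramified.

d = -74 ≡ 2 (mod 4), so O_K = ℤ[√-74] and disc(K) = 4d = -296.
Since gcd(59, -296) = 1 the prime 59 does not ramify.
(-74/59) = 44^29 mod 59 = 58, giving Legendre symbol -1.
(-74/59) = -1, so 59 is inert.

inert — (59) stays prime in O_K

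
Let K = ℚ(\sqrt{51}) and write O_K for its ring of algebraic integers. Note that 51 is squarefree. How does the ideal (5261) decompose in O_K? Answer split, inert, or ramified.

51 mod 4 = 3, hence disc K = 4·51 = 204 and O_K = ℤ[√51].
5261 ∤ 204, so 5261 is unramified.
Compute (51/5261) via Euler: 51^((5261-1)/2) mod 5261 = 5260, so (51/5261) = -1.
d is a non-residue mod p, hence 5261 remains inert in O_K.

inert — (5261) stays prime in O_K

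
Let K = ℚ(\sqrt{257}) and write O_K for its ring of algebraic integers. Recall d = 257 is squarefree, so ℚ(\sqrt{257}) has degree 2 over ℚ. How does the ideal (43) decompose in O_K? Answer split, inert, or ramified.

Since 257 ≡ 1 mod 4, the ring of integers is ℤ[(1+√257)/2] with discriminant 257.
43 ∤ 257, so 43 is unramified.
(257/43) = 42^21 mod 43 = 42, giving Legendre symbol -1.
Legendre symbol -1 ⇒ 43 is inert.

43 remains inert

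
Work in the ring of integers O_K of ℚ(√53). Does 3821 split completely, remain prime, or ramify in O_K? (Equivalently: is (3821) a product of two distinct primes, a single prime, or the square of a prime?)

53 mod 4 = 1, hence disc K = 53 and O_K = ℤ[(1+√53)/2].
3821 ∤ 53, so 3821 is unramified.
Euler's criterion: 53^1910 mod 3821 = 3820. Thus (53|3821) = -1.
Legendre symbol -1 ⇒ 3821 is inert.

3821 remains inert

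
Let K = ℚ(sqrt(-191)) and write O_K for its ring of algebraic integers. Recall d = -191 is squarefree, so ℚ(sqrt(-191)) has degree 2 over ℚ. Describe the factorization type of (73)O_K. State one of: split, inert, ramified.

Since -191 ≡ 1 mod 4, the ring of integers is ℤ[(1+√-191)/2] with discriminant -191.
73 ∤ -191, so 73 is unramified.
Euler's criterion: (-191)^36 mod 73 = 72. Thus (-191|73) = -1.
(-191/73) = -1, so 73 is inert.

inert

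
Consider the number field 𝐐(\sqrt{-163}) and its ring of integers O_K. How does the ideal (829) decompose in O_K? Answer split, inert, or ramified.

Since -163 ≡ 1 mod 4, the ring of integers is ℤ[(1+√-163)/2] with discriminant -163.
disc(K) = -163 is not divisible by 829; 829 is unramified.
Compute (-163/829) via Euler: 666^((829-1)/2) mod 829 = 1, so (-163/829) = 1.
d is a quadratic residue mod p, hence 829 splits in O_K.

split — (829) = 𝔭₁𝔭₂ with 𝔭₁ ≠ 𝔭₂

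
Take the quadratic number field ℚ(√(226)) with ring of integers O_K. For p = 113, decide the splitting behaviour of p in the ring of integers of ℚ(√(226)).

226 mod 4 = 2, hence disc K = 4·226 = 904 and O_K = ℤ[√226].
Ramification test: 113 | 904. The prime 113 ramifies in K.

ramifies in O_K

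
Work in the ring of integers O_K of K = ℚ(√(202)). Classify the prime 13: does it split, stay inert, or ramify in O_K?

inert

d = 202 ≡ 2 (mod 4), so O_K = ℤ[√202] and disc(K) = 4d = 808.
13 ∤ 808, so 13 is unramified.
Euler's criterion: 202^6 mod 13 = 12. Thus (202|13) = -1.
d is a non-residue mod p, hence 13 remains inert in O_K.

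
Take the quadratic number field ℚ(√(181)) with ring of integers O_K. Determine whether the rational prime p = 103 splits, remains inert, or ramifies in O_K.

d = 181 ≡ 1 (mod 4), so O_K = ℤ[(1+√181)/2] and disc(K) = d = 181.
disc(K) = 181 is not divisible by 103; 103 is unramified.
Legendre symbol by Euler's criterion: (181/103) ≡ 181^51 ≡ 102 (mod 103), i.e. (181/103) = -1.
(181/103) = -1, so 103 is inert.

103 remains inert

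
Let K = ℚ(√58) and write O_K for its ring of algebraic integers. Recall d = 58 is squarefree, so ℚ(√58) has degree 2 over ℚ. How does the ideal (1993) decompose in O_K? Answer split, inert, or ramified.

Since 58 ≢ 1 mod 4, the ring of integers is ℤ[√58] with discriminant 4·58 = 232.
1993 ∤ 232, so 1993 is unramified.
Euler's criterion: 58^996 mod 1993 = 1992. Thus (58|1993) = -1.
d is a non-residue mod p, hence 1993 remains inert in O_K.

1993 remains inert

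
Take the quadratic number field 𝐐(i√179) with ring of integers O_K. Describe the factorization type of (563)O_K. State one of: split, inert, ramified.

d = -179 ≡ 1 (mod 4), so O_K = ℤ[(1+√-179)/2] and disc(K) = d = -179.
563 ∤ -179, so 563 is unramified.
Legendre symbol by Euler's criterion: (-179/563) ≡ (-179)^281 ≡ 562 (mod 563), i.e. (-179/563) = -1.
Legendre symbol -1 ⇒ 563 is inert.

inert — (563) stays prime in O_K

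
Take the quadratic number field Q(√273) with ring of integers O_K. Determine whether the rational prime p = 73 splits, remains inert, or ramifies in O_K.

Since 273 ≡ 1 mod 4, the ring of integers is ℤ[(1+√273)/2] with discriminant 273.
Since gcd(73, 273) = 1 the prime 73 does not ramify.
Legendre symbol by Euler's criterion: (273/73) ≡ 273^36 ≡ 1 (mod 73), i.e. (273/73) = 1.
Legendre symbol 1 ⇒ 73 is split.

splits completely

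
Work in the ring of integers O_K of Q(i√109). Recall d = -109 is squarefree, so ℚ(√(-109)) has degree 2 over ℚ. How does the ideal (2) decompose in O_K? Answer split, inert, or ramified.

d = -109 ≡ 3 (mod 4), so O_K = ℤ[√-109] and disc(K) = 4d = -436.
disc(K) = -436 = 2·(-218), so p = 2 is ramified.

2 is ramified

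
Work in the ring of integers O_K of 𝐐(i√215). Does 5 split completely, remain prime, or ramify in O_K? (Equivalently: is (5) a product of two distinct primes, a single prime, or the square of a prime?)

-215 mod 4 = 1, hence disc K = -215 and O_K = ℤ[(1+√-215)/2].
5 divides disc(K) = -215, so 5 ramifies.

ramified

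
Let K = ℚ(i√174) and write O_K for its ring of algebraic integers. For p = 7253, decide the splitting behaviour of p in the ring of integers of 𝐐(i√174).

Since -174 ≢ 1 mod 4, the ring of integers is ℤ[√-174] with discriminant 4·(-174) = -696.
Since gcd(7253, -696) = 1 the prime 7253 does not ramify.
(-174/7253) = 7079^3626 mod 7253 = 7252, giving Legendre symbol -1.
d is a non-residue mod p, hence 7253 remains inert in O_K.

inert — (7253) stays prime in O_K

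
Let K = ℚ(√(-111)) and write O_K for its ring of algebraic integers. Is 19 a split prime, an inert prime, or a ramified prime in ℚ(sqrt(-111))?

d = -111 ≡ 1 (mod 4), so O_K = ℤ[(1+√-111)/2] and disc(K) = d = -111.
disc(K) = -111 is not divisible by 19; 19 is unramified.
Euler's criterion: (-111)^9 mod 19 = 18. Thus (-111|19) = -1.
d is a non-residue mod p, hence 19 remains inert in O_K.

p is inert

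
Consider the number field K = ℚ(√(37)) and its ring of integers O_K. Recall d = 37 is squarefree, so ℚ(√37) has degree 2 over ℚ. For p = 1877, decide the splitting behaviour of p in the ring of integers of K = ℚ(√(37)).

1877 splits in O_K

Since 37 ≡ 1 mod 4, the ring of integers is ℤ[(1+√37)/2] with discriminant 37.
1877 ∤ 37, so 1877 is unramified.
(37/1877) = 37^938 mod 1877 = 1, giving Legendre symbol 1.
Legendre symbol 1 ⇒ 1877 is split.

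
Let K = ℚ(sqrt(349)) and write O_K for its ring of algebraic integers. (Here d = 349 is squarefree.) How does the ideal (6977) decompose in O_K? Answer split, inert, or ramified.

p splits

349 mod 4 = 1, hence disc K = 349 and O_K = ℤ[(1+√349)/2].
disc(K) = 349 is not divisible by 6977; 6977 is unramified.
Legendre symbol by Euler's criterion: (349/6977) ≡ 349^3488 ≡ 1 (mod 6977), i.e. (349/6977) = 1.
Legendre symbol 1 ⇒ 6977 is split.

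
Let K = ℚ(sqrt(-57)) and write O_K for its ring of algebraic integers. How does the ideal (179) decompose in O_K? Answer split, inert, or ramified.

inert

d = -57 ≡ 3 (mod 4), so O_K = ℤ[√-57] and disc(K) = 4d = -228.
Since gcd(179, -228) = 1 the prime 179 does not ramify.
Euler's criterion: (-57)^89 mod 179 = 178. Thus (-57|179) = -1.
d is a non-residue mod p, hence 179 remains inert in O_K.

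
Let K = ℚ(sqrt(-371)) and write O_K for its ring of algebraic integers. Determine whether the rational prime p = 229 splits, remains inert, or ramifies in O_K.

d = -371 ≡ 1 (mod 4), so O_K = ℤ[(1+√-371)/2] and disc(K) = d = -371.
Since gcd(229, -371) = 1 the prime 229 does not ramify.
Euler's criterion: (-371)^114 mod 229 = 228. Thus (-371|229) = -1.
d is a non-residue mod p, hence 229 remains inert in O_K.

p is inert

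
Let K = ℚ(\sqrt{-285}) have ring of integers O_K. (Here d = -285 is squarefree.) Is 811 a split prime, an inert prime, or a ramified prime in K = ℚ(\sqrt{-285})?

-285 mod 4 = 3, hence disc K = 4·(-285) = -1140 and O_K = ℤ[√-285].
disc(K) = -1140 is not divisible by 811; 811 is unramified.
(-285/811) = 526^405 mod 811 = 1, giving Legendre symbol 1.
d is a quadratic residue mod p, hence 811 splits in O_K.

splits completely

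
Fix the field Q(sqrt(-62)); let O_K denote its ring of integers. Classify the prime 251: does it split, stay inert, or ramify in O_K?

251 splits in O_K

Since -62 ≢ 1 mod 4, the ring of integers is ℤ[√-62] with discriminant 4·(-62) = -248.
Since gcd(251, -248) = 1 the prime 251 does not ramify.
Euler's criterion: (-62)^125 mod 251 = 1. Thus (-62|251) = 1.
(-62/251) = 1, so 251 splits.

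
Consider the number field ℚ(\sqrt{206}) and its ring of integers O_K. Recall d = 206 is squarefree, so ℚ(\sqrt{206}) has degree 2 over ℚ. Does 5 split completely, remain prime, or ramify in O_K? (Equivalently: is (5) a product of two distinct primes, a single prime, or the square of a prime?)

split — (5) = 𝔭₁𝔭₂ with 𝔭₁ ≠ 𝔭₂

d = 206 ≡ 2 (mod 4), so O_K = ℤ[√206] and disc(K) = 4d = 824.
Since gcd(5, 824) = 1 the prime 5 does not ramify.
Legendre symbol by Euler's criterion: (206/5) ≡ 206^2 ≡ 1 (mod 5), i.e. (206/5) = 1.
(206/5) = 1, so 5 splits.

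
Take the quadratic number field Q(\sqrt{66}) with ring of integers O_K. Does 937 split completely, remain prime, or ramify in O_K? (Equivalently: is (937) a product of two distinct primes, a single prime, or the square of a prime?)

inert

d = 66 ≡ 2 (mod 4), so O_K = ℤ[√66] and disc(K) = 4d = 264.
disc(K) = 264 is not divisible by 937; 937 is unramified.
Euler's criterion: 66^468 mod 937 = 936. Thus (66|937) = -1.
(66/937) = -1, so 937 is inert.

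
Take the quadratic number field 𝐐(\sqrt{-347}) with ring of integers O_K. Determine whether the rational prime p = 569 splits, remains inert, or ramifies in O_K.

p splits

d = -347 ≡ 1 (mod 4), so O_K = ℤ[(1+√-347)/2] and disc(K) = d = -347.
Since gcd(569, -347) = 1 the prime 569 does not ramify.
Legendre symbol by Euler's criterion: (-347/569) ≡ (-347)^284 ≡ 1 (mod 569), i.e. (-347/569) = 1.
Legendre symbol 1 ⇒ 569 is split.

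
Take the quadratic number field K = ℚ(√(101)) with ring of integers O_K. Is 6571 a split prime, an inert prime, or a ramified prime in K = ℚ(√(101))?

101 mod 4 = 1, hence disc K = 101 and O_K = ℤ[(1+√101)/2].
disc(K) = 101 is not divisible by 6571; 6571 is unramified.
Euler's criterion: 101^3285 mod 6571 = 1. Thus (101|6571) = 1.
(101/6571) = 1, so 6571 splits.

split — (6571) = 𝔭₁𝔭₂ with 𝔭₁ ≠ 𝔭₂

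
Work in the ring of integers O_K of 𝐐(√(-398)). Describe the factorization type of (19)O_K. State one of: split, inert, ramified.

-398 mod 4 = 2, hence disc K = 4·(-398) = -1592 and O_K = ℤ[√-398].
19 ∤ -1592, so 19 is unramified.
Euler's criterion: (-398)^9 mod 19 = 1. Thus (-398|19) = 1.
(-398/19) = 1, so 19 splits.

p splits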